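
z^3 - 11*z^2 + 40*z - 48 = (z - 4)^2*(z - 3)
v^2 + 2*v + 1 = (v + 1)^2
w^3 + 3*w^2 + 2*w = w*(w + 1)*(w + 2)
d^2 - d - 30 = (d - 6)*(d + 5)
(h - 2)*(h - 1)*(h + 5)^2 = h^4 + 7*h^3 - 3*h^2 - 55*h + 50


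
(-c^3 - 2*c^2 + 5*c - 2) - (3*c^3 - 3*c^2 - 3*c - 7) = -4*c^3 + c^2 + 8*c + 5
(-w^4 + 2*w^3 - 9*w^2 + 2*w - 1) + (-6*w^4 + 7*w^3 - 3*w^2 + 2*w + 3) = -7*w^4 + 9*w^3 - 12*w^2 + 4*w + 2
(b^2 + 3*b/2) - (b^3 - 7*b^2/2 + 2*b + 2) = -b^3 + 9*b^2/2 - b/2 - 2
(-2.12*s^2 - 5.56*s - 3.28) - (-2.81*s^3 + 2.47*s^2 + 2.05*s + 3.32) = 2.81*s^3 - 4.59*s^2 - 7.61*s - 6.6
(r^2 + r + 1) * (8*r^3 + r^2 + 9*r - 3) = 8*r^5 + 9*r^4 + 18*r^3 + 7*r^2 + 6*r - 3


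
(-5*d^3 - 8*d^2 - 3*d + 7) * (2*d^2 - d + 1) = -10*d^5 - 11*d^4 - 3*d^3 + 9*d^2 - 10*d + 7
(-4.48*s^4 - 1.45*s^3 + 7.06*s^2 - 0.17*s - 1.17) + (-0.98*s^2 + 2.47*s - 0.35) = -4.48*s^4 - 1.45*s^3 + 6.08*s^2 + 2.3*s - 1.52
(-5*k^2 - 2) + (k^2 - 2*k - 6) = -4*k^2 - 2*k - 8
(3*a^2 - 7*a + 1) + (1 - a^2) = 2*a^2 - 7*a + 2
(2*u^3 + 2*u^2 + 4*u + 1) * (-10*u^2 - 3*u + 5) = -20*u^5 - 26*u^4 - 36*u^3 - 12*u^2 + 17*u + 5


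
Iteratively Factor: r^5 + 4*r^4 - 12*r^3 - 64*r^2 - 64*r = (r - 4)*(r^4 + 8*r^3 + 20*r^2 + 16*r) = (r - 4)*(r + 2)*(r^3 + 6*r^2 + 8*r) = r*(r - 4)*(r + 2)*(r^2 + 6*r + 8) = r*(r - 4)*(r + 2)*(r + 4)*(r + 2)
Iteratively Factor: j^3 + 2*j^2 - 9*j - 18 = (j - 3)*(j^2 + 5*j + 6) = (j - 3)*(j + 2)*(j + 3)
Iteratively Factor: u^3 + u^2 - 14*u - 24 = (u + 2)*(u^2 - u - 12) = (u + 2)*(u + 3)*(u - 4)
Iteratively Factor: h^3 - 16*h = (h)*(h^2 - 16) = h*(h - 4)*(h + 4)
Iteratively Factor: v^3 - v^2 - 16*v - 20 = (v - 5)*(v^2 + 4*v + 4) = (v - 5)*(v + 2)*(v + 2)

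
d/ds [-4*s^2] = -8*s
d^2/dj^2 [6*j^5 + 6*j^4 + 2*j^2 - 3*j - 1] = 120*j^3 + 72*j^2 + 4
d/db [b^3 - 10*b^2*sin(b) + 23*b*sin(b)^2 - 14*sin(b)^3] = -10*b^2*cos(b) + 3*b^2 - 20*b*sin(b) + 23*b*sin(2*b) - 42*sin(b)^2*cos(b) + 23*sin(b)^2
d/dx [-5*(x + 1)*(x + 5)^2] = 5*(-3*x - 7)*(x + 5)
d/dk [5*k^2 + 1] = 10*k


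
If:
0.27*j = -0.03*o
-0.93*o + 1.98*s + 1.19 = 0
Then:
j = -0.236559139784946*s - 0.142174432497013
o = 2.12903225806452*s + 1.27956989247312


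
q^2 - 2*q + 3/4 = (q - 3/2)*(q - 1/2)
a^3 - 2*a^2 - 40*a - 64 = (a - 8)*(a + 2)*(a + 4)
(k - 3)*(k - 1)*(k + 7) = k^3 + 3*k^2 - 25*k + 21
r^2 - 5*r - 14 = (r - 7)*(r + 2)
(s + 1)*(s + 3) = s^2 + 4*s + 3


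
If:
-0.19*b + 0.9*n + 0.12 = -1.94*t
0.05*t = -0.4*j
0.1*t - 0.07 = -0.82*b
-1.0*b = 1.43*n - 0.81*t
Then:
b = 0.09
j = 0.00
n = -0.07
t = -0.02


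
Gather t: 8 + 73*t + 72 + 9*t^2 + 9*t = 9*t^2 + 82*t + 80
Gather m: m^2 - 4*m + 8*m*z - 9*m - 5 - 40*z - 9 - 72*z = m^2 + m*(8*z - 13) - 112*z - 14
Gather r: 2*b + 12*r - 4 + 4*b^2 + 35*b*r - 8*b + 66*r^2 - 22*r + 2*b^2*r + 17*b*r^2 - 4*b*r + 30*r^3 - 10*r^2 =4*b^2 - 6*b + 30*r^3 + r^2*(17*b + 56) + r*(2*b^2 + 31*b - 10) - 4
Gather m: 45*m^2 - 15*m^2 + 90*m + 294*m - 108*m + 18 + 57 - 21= 30*m^2 + 276*m + 54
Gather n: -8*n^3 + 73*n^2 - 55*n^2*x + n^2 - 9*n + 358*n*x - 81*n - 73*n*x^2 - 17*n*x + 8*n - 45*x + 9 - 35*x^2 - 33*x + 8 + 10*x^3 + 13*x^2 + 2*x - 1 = -8*n^3 + n^2*(74 - 55*x) + n*(-73*x^2 + 341*x - 82) + 10*x^3 - 22*x^2 - 76*x + 16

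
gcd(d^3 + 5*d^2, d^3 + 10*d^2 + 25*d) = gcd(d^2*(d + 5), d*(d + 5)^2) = d^2 + 5*d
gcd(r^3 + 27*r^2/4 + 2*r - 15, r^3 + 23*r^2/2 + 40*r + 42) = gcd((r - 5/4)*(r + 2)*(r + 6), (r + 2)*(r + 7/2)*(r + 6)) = r^2 + 8*r + 12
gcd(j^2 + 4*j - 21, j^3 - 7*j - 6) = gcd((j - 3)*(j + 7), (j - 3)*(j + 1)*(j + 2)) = j - 3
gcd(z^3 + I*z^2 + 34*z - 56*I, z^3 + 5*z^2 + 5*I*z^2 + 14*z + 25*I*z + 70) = z^2 + 5*I*z + 14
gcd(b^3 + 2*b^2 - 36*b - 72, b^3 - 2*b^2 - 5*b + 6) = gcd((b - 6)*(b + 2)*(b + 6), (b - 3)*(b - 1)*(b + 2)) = b + 2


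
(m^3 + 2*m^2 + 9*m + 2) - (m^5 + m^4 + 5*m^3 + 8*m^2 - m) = -m^5 - m^4 - 4*m^3 - 6*m^2 + 10*m + 2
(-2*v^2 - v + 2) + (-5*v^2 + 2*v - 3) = -7*v^2 + v - 1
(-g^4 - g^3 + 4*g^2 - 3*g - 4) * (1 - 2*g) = 2*g^5 + g^4 - 9*g^3 + 10*g^2 + 5*g - 4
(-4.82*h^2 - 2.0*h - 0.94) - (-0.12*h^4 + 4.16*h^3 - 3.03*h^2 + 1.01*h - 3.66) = 0.12*h^4 - 4.16*h^3 - 1.79*h^2 - 3.01*h + 2.72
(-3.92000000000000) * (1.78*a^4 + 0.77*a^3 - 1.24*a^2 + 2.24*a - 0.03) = -6.9776*a^4 - 3.0184*a^3 + 4.8608*a^2 - 8.7808*a + 0.1176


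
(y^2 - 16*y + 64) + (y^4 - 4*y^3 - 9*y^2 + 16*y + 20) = y^4 - 4*y^3 - 8*y^2 + 84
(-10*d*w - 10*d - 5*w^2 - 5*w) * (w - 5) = -10*d*w^2 + 40*d*w + 50*d - 5*w^3 + 20*w^2 + 25*w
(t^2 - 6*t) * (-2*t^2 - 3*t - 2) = -2*t^4 + 9*t^3 + 16*t^2 + 12*t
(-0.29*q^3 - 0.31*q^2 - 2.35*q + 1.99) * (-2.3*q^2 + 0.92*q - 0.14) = 0.667*q^5 + 0.4462*q^4 + 5.1604*q^3 - 6.6956*q^2 + 2.1598*q - 0.2786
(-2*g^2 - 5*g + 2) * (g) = -2*g^3 - 5*g^2 + 2*g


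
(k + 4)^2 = k^2 + 8*k + 16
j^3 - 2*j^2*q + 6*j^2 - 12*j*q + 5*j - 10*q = (j + 1)*(j + 5)*(j - 2*q)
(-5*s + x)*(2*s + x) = -10*s^2 - 3*s*x + x^2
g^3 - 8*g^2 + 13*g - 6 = (g - 6)*(g - 1)^2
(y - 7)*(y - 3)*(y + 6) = y^3 - 4*y^2 - 39*y + 126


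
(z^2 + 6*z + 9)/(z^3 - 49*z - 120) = (z + 3)/(z^2 - 3*z - 40)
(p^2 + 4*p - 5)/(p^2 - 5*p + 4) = (p + 5)/(p - 4)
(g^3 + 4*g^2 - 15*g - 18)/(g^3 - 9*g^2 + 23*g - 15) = (g^2 + 7*g + 6)/(g^2 - 6*g + 5)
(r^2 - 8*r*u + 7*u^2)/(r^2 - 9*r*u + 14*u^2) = (r - u)/(r - 2*u)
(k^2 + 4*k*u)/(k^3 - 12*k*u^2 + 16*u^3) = k/(k^2 - 4*k*u + 4*u^2)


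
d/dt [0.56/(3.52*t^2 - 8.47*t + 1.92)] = (4.7432 - 3.9424*t)/(3.52*t^2 - 8.47*t + 1.92)^2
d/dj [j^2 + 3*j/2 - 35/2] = 2*j + 3/2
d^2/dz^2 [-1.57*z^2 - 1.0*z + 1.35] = -3.14000000000000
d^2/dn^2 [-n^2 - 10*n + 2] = -2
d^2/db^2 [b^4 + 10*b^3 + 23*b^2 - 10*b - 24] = 12*b^2 + 60*b + 46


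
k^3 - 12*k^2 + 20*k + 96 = (k - 8)*(k - 6)*(k + 2)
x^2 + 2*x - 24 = (x - 4)*(x + 6)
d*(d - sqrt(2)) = d^2 - sqrt(2)*d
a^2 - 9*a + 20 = (a - 5)*(a - 4)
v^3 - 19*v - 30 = (v - 5)*(v + 2)*(v + 3)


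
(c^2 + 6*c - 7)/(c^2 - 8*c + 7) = (c + 7)/(c - 7)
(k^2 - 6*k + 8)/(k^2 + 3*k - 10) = (k - 4)/(k + 5)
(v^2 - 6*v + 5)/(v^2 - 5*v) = (v - 1)/v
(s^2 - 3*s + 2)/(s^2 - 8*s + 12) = (s - 1)/(s - 6)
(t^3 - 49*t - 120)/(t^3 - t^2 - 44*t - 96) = (t + 5)/(t + 4)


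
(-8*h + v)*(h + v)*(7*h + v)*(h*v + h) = -56*h^4*v - 56*h^4 - 57*h^3*v^2 - 57*h^3*v + h*v^4 + h*v^3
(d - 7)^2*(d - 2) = d^3 - 16*d^2 + 77*d - 98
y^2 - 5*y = y*(y - 5)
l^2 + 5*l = l*(l + 5)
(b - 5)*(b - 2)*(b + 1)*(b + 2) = b^4 - 4*b^3 - 9*b^2 + 16*b + 20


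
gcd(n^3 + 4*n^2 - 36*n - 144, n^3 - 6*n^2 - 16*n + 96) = n^2 - 2*n - 24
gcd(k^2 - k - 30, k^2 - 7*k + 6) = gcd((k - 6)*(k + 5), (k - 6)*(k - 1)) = k - 6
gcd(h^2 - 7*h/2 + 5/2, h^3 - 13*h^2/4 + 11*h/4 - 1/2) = h - 1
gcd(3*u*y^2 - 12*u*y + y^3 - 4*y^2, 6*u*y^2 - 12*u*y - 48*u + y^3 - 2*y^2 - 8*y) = y - 4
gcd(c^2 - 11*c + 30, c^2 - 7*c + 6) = c - 6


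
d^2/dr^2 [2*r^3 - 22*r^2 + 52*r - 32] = 12*r - 44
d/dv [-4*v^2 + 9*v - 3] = 9 - 8*v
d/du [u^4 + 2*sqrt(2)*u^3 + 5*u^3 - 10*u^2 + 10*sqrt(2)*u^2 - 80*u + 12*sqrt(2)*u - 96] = 4*u^3 + 6*sqrt(2)*u^2 + 15*u^2 - 20*u + 20*sqrt(2)*u - 80 + 12*sqrt(2)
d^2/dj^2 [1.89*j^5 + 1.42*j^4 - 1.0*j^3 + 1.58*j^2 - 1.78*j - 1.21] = 37.8*j^3 + 17.04*j^2 - 6.0*j + 3.16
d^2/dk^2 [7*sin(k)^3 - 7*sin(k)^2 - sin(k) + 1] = -63*sin(k)^3 + 28*sin(k)^2 + 43*sin(k) - 14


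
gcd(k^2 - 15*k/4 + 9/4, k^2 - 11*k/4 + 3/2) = k - 3/4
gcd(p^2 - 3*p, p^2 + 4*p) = p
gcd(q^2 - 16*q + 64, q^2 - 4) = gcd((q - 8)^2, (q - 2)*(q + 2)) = 1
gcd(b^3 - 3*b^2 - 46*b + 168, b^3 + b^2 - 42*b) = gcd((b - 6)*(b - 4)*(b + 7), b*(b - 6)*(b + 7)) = b^2 + b - 42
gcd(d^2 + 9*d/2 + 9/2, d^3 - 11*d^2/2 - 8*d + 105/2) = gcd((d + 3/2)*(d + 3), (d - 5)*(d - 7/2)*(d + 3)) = d + 3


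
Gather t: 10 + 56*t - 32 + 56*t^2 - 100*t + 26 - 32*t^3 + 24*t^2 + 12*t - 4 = -32*t^3 + 80*t^2 - 32*t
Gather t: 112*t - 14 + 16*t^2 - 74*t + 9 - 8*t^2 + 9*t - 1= 8*t^2 + 47*t - 6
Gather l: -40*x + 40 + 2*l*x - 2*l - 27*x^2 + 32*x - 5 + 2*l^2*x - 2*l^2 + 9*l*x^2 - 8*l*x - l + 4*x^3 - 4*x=l^2*(2*x - 2) + l*(9*x^2 - 6*x - 3) + 4*x^3 - 27*x^2 - 12*x + 35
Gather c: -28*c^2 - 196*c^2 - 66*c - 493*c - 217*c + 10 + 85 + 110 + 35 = -224*c^2 - 776*c + 240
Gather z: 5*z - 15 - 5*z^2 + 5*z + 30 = -5*z^2 + 10*z + 15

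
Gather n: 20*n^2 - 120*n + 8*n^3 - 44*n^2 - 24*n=8*n^3 - 24*n^2 - 144*n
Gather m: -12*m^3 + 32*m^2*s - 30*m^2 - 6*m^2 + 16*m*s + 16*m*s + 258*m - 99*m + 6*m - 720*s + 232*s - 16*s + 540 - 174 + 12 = -12*m^3 + m^2*(32*s - 36) + m*(32*s + 165) - 504*s + 378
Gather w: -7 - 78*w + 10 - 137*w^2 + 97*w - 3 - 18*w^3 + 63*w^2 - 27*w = -18*w^3 - 74*w^2 - 8*w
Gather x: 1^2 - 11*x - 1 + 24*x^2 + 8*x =24*x^2 - 3*x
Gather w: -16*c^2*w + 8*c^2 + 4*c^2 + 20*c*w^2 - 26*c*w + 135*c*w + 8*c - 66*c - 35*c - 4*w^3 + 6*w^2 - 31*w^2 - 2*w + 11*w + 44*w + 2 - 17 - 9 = 12*c^2 - 93*c - 4*w^3 + w^2*(20*c - 25) + w*(-16*c^2 + 109*c + 53) - 24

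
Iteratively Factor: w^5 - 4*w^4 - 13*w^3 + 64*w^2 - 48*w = (w + 4)*(w^4 - 8*w^3 + 19*w^2 - 12*w) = (w - 4)*(w + 4)*(w^3 - 4*w^2 + 3*w) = w*(w - 4)*(w + 4)*(w^2 - 4*w + 3) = w*(w - 4)*(w - 3)*(w + 4)*(w - 1)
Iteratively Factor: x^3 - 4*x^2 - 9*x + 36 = (x - 3)*(x^2 - x - 12) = (x - 3)*(x + 3)*(x - 4)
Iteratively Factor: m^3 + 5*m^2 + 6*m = (m)*(m^2 + 5*m + 6) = m*(m + 2)*(m + 3)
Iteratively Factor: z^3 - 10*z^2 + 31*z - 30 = (z - 5)*(z^2 - 5*z + 6) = (z - 5)*(z - 3)*(z - 2)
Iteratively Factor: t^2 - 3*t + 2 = (t - 2)*(t - 1)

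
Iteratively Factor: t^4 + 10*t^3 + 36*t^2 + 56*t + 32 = (t + 2)*(t^3 + 8*t^2 + 20*t + 16) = (t + 2)^2*(t^2 + 6*t + 8) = (t + 2)^3*(t + 4)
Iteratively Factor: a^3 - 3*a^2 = (a)*(a^2 - 3*a) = a^2*(a - 3)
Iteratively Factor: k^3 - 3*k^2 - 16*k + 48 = (k - 4)*(k^2 + k - 12) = (k - 4)*(k - 3)*(k + 4)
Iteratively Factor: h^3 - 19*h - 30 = (h + 2)*(h^2 - 2*h - 15) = (h + 2)*(h + 3)*(h - 5)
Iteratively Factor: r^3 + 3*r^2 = (r)*(r^2 + 3*r) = r^2*(r + 3)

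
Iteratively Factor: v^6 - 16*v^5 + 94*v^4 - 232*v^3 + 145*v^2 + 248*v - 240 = (v + 1)*(v^5 - 17*v^4 + 111*v^3 - 343*v^2 + 488*v - 240) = (v - 4)*(v + 1)*(v^4 - 13*v^3 + 59*v^2 - 107*v + 60) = (v - 4)*(v - 3)*(v + 1)*(v^3 - 10*v^2 + 29*v - 20) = (v - 5)*(v - 4)*(v - 3)*(v + 1)*(v^2 - 5*v + 4) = (v - 5)*(v - 4)^2*(v - 3)*(v + 1)*(v - 1)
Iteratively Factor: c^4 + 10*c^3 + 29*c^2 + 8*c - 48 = (c + 4)*(c^3 + 6*c^2 + 5*c - 12) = (c - 1)*(c + 4)*(c^2 + 7*c + 12) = (c - 1)*(c + 3)*(c + 4)*(c + 4)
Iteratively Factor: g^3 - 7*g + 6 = (g - 1)*(g^2 + g - 6) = (g - 2)*(g - 1)*(g + 3)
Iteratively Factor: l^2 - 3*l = (l - 3)*(l)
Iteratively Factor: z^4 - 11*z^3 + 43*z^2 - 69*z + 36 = (z - 3)*(z^3 - 8*z^2 + 19*z - 12) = (z - 3)^2*(z^2 - 5*z + 4) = (z - 4)*(z - 3)^2*(z - 1)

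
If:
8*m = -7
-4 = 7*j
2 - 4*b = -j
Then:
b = 5/14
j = -4/7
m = -7/8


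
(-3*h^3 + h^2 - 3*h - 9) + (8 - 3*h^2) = -3*h^3 - 2*h^2 - 3*h - 1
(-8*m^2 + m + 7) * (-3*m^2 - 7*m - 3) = 24*m^4 + 53*m^3 - 4*m^2 - 52*m - 21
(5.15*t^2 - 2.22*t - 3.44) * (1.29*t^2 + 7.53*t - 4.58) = 6.6435*t^4 + 35.9157*t^3 - 44.7412*t^2 - 15.7356*t + 15.7552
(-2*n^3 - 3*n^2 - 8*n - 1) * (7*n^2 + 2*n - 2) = -14*n^5 - 25*n^4 - 58*n^3 - 17*n^2 + 14*n + 2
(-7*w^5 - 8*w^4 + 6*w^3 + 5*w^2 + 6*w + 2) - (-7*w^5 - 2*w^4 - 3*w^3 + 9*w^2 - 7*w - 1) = -6*w^4 + 9*w^3 - 4*w^2 + 13*w + 3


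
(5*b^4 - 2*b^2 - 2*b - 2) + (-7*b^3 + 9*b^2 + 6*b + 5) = 5*b^4 - 7*b^3 + 7*b^2 + 4*b + 3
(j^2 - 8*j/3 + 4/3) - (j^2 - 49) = 151/3 - 8*j/3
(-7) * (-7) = 49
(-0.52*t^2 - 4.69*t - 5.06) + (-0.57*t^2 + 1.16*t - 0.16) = -1.09*t^2 - 3.53*t - 5.22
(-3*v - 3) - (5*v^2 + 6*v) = -5*v^2 - 9*v - 3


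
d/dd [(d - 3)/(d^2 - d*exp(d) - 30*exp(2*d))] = (d^2 - d*exp(d) + (d - 3)*(d*exp(d) - 2*d + 60*exp(2*d) + exp(d)) - 30*exp(2*d))/(-d^2 + d*exp(d) + 30*exp(2*d))^2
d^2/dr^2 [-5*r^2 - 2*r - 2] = -10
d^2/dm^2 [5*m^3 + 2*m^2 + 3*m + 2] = 30*m + 4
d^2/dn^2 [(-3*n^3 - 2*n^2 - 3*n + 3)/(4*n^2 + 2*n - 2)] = (-17*n^3 + 33*n^2 - 9*n + 4)/(8*n^6 + 12*n^5 - 6*n^4 - 11*n^3 + 3*n^2 + 3*n - 1)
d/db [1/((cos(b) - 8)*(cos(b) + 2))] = 2*(cos(b) - 3)*sin(b)/((cos(b) - 8)^2*(cos(b) + 2)^2)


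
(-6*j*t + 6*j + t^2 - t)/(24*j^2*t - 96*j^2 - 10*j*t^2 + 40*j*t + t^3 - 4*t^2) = (t - 1)/(-4*j*t + 16*j + t^2 - 4*t)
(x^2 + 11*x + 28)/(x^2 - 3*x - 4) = (x^2 + 11*x + 28)/(x^2 - 3*x - 4)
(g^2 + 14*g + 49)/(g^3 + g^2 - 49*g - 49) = (g + 7)/(g^2 - 6*g - 7)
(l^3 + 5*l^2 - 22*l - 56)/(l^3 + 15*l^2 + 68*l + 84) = (l - 4)/(l + 6)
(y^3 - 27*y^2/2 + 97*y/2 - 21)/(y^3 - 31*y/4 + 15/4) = 2*(y^2 - 13*y + 42)/(2*y^2 + y - 15)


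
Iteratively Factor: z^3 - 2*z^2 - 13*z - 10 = (z + 2)*(z^2 - 4*z - 5) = (z + 1)*(z + 2)*(z - 5)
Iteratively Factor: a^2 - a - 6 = (a + 2)*(a - 3)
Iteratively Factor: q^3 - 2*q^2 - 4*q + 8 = (q + 2)*(q^2 - 4*q + 4) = (q - 2)*(q + 2)*(q - 2)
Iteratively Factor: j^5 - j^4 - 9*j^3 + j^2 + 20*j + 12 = (j - 3)*(j^4 + 2*j^3 - 3*j^2 - 8*j - 4) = (j - 3)*(j - 2)*(j^3 + 4*j^2 + 5*j + 2) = (j - 3)*(j - 2)*(j + 2)*(j^2 + 2*j + 1) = (j - 3)*(j - 2)*(j + 1)*(j + 2)*(j + 1)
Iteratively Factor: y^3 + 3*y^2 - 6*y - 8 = (y + 4)*(y^2 - y - 2) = (y + 1)*(y + 4)*(y - 2)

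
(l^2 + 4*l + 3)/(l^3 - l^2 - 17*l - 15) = 1/(l - 5)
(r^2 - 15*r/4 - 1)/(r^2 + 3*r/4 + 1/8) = 2*(r - 4)/(2*r + 1)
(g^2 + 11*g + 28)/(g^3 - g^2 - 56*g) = (g + 4)/(g*(g - 8))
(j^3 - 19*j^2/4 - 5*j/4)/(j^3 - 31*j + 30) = j*(4*j + 1)/(4*(j^2 + 5*j - 6))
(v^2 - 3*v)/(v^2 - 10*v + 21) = v/(v - 7)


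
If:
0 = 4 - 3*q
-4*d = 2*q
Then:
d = -2/3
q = 4/3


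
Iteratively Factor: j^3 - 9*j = (j)*(j^2 - 9) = j*(j + 3)*(j - 3)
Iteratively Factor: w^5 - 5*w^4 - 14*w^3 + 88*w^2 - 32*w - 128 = (w - 4)*(w^4 - w^3 - 18*w^2 + 16*w + 32) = (w - 4)^2*(w^3 + 3*w^2 - 6*w - 8) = (w - 4)^2*(w + 1)*(w^2 + 2*w - 8) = (w - 4)^2*(w - 2)*(w + 1)*(w + 4)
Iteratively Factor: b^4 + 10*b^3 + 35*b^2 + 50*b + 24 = (b + 3)*(b^3 + 7*b^2 + 14*b + 8) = (b + 1)*(b + 3)*(b^2 + 6*b + 8) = (b + 1)*(b + 3)*(b + 4)*(b + 2)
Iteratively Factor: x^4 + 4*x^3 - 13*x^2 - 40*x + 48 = (x + 4)*(x^3 - 13*x + 12) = (x - 3)*(x + 4)*(x^2 + 3*x - 4) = (x - 3)*(x + 4)^2*(x - 1)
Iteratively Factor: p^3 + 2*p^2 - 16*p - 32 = (p + 4)*(p^2 - 2*p - 8) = (p + 2)*(p + 4)*(p - 4)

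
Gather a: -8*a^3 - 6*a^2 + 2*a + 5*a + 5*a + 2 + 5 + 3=-8*a^3 - 6*a^2 + 12*a + 10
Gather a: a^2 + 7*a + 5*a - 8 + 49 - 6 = a^2 + 12*a + 35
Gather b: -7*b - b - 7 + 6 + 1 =-8*b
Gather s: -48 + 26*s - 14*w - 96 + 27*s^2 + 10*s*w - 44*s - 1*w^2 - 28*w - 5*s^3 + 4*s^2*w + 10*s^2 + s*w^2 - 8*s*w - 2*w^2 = -5*s^3 + s^2*(4*w + 37) + s*(w^2 + 2*w - 18) - 3*w^2 - 42*w - 144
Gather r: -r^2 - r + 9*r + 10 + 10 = -r^2 + 8*r + 20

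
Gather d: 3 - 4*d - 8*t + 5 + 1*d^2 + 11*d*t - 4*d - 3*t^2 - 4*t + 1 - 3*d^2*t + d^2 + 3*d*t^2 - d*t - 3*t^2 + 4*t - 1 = d^2*(2 - 3*t) + d*(3*t^2 + 10*t - 8) - 6*t^2 - 8*t + 8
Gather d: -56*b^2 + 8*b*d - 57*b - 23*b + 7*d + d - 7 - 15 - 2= -56*b^2 - 80*b + d*(8*b + 8) - 24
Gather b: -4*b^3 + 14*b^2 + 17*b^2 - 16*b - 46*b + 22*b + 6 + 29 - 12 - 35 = -4*b^3 + 31*b^2 - 40*b - 12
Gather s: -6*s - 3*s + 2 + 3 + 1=6 - 9*s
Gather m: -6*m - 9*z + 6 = -6*m - 9*z + 6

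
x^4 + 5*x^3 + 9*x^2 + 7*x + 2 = (x + 1)^3*(x + 2)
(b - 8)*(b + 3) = b^2 - 5*b - 24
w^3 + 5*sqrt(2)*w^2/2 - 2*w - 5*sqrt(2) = (w - sqrt(2))*(w + sqrt(2))*(w + 5*sqrt(2)/2)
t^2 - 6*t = t*(t - 6)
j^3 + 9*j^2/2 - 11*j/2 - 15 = (j - 2)*(j + 3/2)*(j + 5)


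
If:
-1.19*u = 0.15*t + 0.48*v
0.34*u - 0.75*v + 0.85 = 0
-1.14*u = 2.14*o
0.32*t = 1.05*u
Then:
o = 0.15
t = -0.94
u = -0.29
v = 1.00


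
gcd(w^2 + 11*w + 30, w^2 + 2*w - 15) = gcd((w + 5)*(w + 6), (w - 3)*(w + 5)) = w + 5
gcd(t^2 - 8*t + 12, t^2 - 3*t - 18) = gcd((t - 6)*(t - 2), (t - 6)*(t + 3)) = t - 6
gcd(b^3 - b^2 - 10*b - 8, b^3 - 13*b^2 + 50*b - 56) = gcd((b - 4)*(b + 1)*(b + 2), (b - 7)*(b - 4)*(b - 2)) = b - 4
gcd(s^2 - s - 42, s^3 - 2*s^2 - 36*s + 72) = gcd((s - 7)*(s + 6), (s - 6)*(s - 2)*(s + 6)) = s + 6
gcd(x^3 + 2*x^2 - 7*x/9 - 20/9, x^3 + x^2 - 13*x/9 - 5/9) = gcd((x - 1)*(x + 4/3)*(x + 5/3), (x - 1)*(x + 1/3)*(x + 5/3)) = x^2 + 2*x/3 - 5/3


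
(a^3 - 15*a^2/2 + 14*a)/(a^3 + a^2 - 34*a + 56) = a*(2*a - 7)/(2*(a^2 + 5*a - 14))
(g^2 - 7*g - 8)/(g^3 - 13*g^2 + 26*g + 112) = (g + 1)/(g^2 - 5*g - 14)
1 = 1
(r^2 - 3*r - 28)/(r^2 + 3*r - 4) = (r - 7)/(r - 1)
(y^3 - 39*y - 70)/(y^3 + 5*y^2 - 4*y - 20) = (y - 7)/(y - 2)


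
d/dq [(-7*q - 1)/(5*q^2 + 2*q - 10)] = (35*q^2 + 10*q + 72)/(25*q^4 + 20*q^3 - 96*q^2 - 40*q + 100)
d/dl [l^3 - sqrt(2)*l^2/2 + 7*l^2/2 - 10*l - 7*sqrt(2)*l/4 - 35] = 3*l^2 - sqrt(2)*l + 7*l - 10 - 7*sqrt(2)/4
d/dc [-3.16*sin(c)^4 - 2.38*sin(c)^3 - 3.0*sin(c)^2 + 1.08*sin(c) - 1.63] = (-12.64*sin(c)^3 - 7.14*sin(c)^2 - 6.0*sin(c) + 1.08)*cos(c)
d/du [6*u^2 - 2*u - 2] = 12*u - 2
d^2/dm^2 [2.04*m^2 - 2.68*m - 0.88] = 4.08000000000000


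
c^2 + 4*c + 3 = (c + 1)*(c + 3)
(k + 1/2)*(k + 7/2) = k^2 + 4*k + 7/4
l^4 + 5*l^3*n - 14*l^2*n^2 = l^2*(l - 2*n)*(l + 7*n)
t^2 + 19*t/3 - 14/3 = (t - 2/3)*(t + 7)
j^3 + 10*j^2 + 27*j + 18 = (j + 1)*(j + 3)*(j + 6)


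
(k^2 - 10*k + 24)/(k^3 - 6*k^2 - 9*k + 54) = (k - 4)/(k^2 - 9)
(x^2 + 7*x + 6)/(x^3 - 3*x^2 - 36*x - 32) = (x + 6)/(x^2 - 4*x - 32)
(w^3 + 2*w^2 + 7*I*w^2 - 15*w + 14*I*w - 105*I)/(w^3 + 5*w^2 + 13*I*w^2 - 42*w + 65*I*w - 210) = (w - 3)/(w + 6*I)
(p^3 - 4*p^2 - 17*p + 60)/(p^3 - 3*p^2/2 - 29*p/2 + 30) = 2*(p - 5)/(2*p - 5)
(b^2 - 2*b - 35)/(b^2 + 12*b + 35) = (b - 7)/(b + 7)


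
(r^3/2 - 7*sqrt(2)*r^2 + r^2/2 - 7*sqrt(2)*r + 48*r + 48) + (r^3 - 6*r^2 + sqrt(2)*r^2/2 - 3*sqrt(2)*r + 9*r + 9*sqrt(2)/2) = 3*r^3/2 - 13*sqrt(2)*r^2/2 - 11*r^2/2 - 10*sqrt(2)*r + 57*r + 9*sqrt(2)/2 + 48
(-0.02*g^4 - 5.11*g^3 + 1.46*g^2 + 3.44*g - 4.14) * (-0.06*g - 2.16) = 0.0012*g^5 + 0.3498*g^4 + 10.95*g^3 - 3.36*g^2 - 7.182*g + 8.9424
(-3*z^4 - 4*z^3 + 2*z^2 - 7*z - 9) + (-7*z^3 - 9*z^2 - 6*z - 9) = -3*z^4 - 11*z^3 - 7*z^2 - 13*z - 18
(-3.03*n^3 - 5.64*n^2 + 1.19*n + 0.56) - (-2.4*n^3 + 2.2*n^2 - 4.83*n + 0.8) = -0.63*n^3 - 7.84*n^2 + 6.02*n - 0.24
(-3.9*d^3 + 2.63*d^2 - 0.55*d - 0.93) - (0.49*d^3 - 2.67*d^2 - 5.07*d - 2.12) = -4.39*d^3 + 5.3*d^2 + 4.52*d + 1.19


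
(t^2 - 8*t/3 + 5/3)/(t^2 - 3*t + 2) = (t - 5/3)/(t - 2)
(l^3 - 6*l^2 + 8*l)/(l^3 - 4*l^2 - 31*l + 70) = l*(l - 4)/(l^2 - 2*l - 35)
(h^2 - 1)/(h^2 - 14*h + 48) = (h^2 - 1)/(h^2 - 14*h + 48)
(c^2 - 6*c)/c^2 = (c - 6)/c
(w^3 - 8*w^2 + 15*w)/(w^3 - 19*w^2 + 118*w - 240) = w*(w - 3)/(w^2 - 14*w + 48)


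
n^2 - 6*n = n*(n - 6)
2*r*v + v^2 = v*(2*r + v)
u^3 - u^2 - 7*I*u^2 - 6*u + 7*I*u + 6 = (u - 1)*(u - 6*I)*(u - I)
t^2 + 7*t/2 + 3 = (t + 3/2)*(t + 2)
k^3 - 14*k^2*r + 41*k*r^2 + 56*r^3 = (k - 8*r)*(k - 7*r)*(k + r)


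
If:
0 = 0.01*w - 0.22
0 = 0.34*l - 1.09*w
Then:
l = 70.53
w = 22.00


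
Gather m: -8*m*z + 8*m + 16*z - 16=m*(8 - 8*z) + 16*z - 16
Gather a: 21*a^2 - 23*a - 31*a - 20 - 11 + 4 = 21*a^2 - 54*a - 27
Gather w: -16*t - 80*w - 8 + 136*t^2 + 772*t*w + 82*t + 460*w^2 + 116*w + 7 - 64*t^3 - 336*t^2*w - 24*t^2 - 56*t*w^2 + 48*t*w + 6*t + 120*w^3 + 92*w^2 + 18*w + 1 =-64*t^3 + 112*t^2 + 72*t + 120*w^3 + w^2*(552 - 56*t) + w*(-336*t^2 + 820*t + 54)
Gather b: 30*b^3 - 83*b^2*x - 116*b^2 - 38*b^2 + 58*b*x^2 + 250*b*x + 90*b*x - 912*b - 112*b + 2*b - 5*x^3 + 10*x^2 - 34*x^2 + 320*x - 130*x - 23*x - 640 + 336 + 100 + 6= 30*b^3 + b^2*(-83*x - 154) + b*(58*x^2 + 340*x - 1022) - 5*x^3 - 24*x^2 + 167*x - 198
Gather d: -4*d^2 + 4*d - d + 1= -4*d^2 + 3*d + 1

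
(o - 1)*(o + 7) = o^2 + 6*o - 7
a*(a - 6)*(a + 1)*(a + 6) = a^4 + a^3 - 36*a^2 - 36*a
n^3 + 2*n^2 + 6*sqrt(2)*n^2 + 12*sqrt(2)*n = n*(n + 2)*(n + 6*sqrt(2))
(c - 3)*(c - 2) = c^2 - 5*c + 6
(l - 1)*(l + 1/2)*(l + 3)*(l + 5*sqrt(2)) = l^4 + 5*l^3/2 + 5*sqrt(2)*l^3 - 2*l^2 + 25*sqrt(2)*l^2/2 - 10*sqrt(2)*l - 3*l/2 - 15*sqrt(2)/2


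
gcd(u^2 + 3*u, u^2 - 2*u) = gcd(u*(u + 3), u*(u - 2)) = u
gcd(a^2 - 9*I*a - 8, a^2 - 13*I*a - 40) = a - 8*I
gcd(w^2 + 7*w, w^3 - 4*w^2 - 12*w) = w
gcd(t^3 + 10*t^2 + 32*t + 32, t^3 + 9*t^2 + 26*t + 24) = t^2 + 6*t + 8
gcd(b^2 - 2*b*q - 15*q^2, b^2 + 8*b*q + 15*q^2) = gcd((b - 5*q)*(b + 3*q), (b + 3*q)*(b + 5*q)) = b + 3*q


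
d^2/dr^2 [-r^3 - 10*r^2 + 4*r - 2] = -6*r - 20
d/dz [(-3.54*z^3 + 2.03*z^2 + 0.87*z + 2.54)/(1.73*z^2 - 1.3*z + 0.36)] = (-6.1242*z^4 + 9.204*z^3 - 7.9673*z^2 - 7.3268*z + 3.6152)/(2.9929*z^4 - 4.498*z^3 + 2.9356*z^2 - 0.936*z + 0.1296)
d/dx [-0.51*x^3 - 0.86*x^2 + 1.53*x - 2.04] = -1.53*x^2 - 1.72*x + 1.53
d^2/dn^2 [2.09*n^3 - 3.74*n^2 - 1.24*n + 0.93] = 12.54*n - 7.48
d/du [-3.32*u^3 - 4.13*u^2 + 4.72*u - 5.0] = -9.96*u^2 - 8.26*u + 4.72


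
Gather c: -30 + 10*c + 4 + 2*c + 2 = 12*c - 24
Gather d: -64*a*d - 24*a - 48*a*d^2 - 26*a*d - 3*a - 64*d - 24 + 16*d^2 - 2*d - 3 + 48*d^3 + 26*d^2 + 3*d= -27*a + 48*d^3 + d^2*(42 - 48*a) + d*(-90*a - 63) - 27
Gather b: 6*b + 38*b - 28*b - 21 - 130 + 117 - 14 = 16*b - 48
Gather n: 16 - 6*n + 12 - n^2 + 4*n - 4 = -n^2 - 2*n + 24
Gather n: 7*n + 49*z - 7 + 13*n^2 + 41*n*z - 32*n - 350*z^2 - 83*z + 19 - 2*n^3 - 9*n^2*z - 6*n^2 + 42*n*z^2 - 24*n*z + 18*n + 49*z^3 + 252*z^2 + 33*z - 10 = -2*n^3 + n^2*(7 - 9*z) + n*(42*z^2 + 17*z - 7) + 49*z^3 - 98*z^2 - z + 2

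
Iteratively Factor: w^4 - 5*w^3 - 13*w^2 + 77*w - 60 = (w + 4)*(w^3 - 9*w^2 + 23*w - 15) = (w - 5)*(w + 4)*(w^2 - 4*w + 3) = (w - 5)*(w - 3)*(w + 4)*(w - 1)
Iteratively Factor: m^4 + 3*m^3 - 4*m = (m + 2)*(m^3 + m^2 - 2*m) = (m - 1)*(m + 2)*(m^2 + 2*m) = m*(m - 1)*(m + 2)*(m + 2)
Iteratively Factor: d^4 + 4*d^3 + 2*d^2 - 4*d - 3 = (d + 1)*(d^3 + 3*d^2 - d - 3) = (d - 1)*(d + 1)*(d^2 + 4*d + 3) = (d - 1)*(d + 1)*(d + 3)*(d + 1)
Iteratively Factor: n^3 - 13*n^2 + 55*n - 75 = (n - 5)*(n^2 - 8*n + 15) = (n - 5)^2*(n - 3)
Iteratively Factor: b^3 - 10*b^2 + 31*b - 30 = (b - 3)*(b^2 - 7*b + 10) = (b - 3)*(b - 2)*(b - 5)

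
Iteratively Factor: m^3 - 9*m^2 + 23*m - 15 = (m - 5)*(m^2 - 4*m + 3) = (m - 5)*(m - 1)*(m - 3)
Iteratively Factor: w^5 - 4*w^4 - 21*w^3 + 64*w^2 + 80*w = (w + 1)*(w^4 - 5*w^3 - 16*w^2 + 80*w) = (w + 1)*(w + 4)*(w^3 - 9*w^2 + 20*w) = (w - 4)*(w + 1)*(w + 4)*(w^2 - 5*w) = w*(w - 4)*(w + 1)*(w + 4)*(w - 5)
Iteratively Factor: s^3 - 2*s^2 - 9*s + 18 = (s - 3)*(s^2 + s - 6) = (s - 3)*(s - 2)*(s + 3)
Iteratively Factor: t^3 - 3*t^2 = (t)*(t^2 - 3*t) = t*(t - 3)*(t)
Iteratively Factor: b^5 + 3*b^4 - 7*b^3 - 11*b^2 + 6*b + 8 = (b - 1)*(b^4 + 4*b^3 - 3*b^2 - 14*b - 8) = (b - 1)*(b + 1)*(b^3 + 3*b^2 - 6*b - 8) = (b - 1)*(b + 1)^2*(b^2 + 2*b - 8) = (b - 2)*(b - 1)*(b + 1)^2*(b + 4)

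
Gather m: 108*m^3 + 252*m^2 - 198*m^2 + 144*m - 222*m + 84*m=108*m^3 + 54*m^2 + 6*m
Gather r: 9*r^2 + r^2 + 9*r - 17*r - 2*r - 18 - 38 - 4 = 10*r^2 - 10*r - 60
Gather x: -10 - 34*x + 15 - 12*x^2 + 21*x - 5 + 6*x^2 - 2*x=-6*x^2 - 15*x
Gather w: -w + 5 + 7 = 12 - w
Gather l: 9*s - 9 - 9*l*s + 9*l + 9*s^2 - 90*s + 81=l*(9 - 9*s) + 9*s^2 - 81*s + 72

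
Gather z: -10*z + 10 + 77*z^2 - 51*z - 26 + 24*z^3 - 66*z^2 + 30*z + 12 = 24*z^3 + 11*z^2 - 31*z - 4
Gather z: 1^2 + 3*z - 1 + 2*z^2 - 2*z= 2*z^2 + z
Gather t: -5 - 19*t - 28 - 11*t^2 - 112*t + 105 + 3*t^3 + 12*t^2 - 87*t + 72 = 3*t^3 + t^2 - 218*t + 144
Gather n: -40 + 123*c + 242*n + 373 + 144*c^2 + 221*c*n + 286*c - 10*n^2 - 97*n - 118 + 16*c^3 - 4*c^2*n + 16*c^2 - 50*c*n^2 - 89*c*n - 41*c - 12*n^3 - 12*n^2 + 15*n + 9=16*c^3 + 160*c^2 + 368*c - 12*n^3 + n^2*(-50*c - 22) + n*(-4*c^2 + 132*c + 160) + 224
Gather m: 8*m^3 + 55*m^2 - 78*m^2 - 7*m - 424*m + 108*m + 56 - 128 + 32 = 8*m^3 - 23*m^2 - 323*m - 40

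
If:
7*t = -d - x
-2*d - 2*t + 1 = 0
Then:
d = x/6 + 7/12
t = -x/6 - 1/12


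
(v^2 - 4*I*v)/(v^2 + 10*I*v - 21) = v*(v - 4*I)/(v^2 + 10*I*v - 21)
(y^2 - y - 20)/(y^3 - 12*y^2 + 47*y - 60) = (y + 4)/(y^2 - 7*y + 12)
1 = 1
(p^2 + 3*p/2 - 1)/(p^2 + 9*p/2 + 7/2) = (2*p^2 + 3*p - 2)/(2*p^2 + 9*p + 7)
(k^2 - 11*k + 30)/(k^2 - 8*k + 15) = (k - 6)/(k - 3)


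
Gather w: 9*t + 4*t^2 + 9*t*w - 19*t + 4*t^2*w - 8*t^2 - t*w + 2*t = -4*t^2 - 8*t + w*(4*t^2 + 8*t)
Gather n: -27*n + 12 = 12 - 27*n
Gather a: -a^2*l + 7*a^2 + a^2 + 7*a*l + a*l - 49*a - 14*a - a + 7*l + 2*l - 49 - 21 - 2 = a^2*(8 - l) + a*(8*l - 64) + 9*l - 72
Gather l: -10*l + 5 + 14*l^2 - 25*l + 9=14*l^2 - 35*l + 14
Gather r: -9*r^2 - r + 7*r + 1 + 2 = -9*r^2 + 6*r + 3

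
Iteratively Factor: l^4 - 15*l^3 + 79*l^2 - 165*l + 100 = (l - 4)*(l^3 - 11*l^2 + 35*l - 25) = (l - 4)*(l - 1)*(l^2 - 10*l + 25) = (l - 5)*(l - 4)*(l - 1)*(l - 5)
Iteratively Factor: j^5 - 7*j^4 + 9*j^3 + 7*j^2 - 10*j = (j - 5)*(j^4 - 2*j^3 - j^2 + 2*j) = (j - 5)*(j - 1)*(j^3 - j^2 - 2*j) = (j - 5)*(j - 1)*(j + 1)*(j^2 - 2*j) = (j - 5)*(j - 2)*(j - 1)*(j + 1)*(j)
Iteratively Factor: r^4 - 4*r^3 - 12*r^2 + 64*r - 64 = (r - 4)*(r^3 - 12*r + 16) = (r - 4)*(r - 2)*(r^2 + 2*r - 8) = (r - 4)*(r - 2)*(r + 4)*(r - 2)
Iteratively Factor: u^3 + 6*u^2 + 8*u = (u + 4)*(u^2 + 2*u) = u*(u + 4)*(u + 2)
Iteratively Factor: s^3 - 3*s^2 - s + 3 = (s - 3)*(s^2 - 1) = (s - 3)*(s - 1)*(s + 1)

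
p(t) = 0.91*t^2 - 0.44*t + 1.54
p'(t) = 1.82*t - 0.44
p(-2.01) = 6.10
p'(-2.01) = -4.10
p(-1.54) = 4.38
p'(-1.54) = -3.24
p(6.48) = 36.90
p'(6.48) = 11.35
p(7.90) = 54.86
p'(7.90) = 13.94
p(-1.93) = 5.78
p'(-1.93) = -3.95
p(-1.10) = 3.13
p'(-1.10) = -2.44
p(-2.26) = 7.18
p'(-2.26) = -4.55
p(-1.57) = 4.47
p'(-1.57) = -3.30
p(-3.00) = 11.05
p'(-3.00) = -5.90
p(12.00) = 127.30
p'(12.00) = 21.40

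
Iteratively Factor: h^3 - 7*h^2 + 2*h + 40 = (h - 4)*(h^2 - 3*h - 10) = (h - 4)*(h + 2)*(h - 5)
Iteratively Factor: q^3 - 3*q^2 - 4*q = (q)*(q^2 - 3*q - 4) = q*(q + 1)*(q - 4)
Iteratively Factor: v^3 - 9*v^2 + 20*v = (v - 5)*(v^2 - 4*v) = (v - 5)*(v - 4)*(v)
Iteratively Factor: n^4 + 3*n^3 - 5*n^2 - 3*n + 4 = (n - 1)*(n^3 + 4*n^2 - n - 4) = (n - 1)^2*(n^2 + 5*n + 4) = (n - 1)^2*(n + 4)*(n + 1)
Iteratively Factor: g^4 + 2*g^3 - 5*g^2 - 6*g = (g + 1)*(g^3 + g^2 - 6*g) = g*(g + 1)*(g^2 + g - 6) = g*(g - 2)*(g + 1)*(g + 3)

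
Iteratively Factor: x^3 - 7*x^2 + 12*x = (x - 3)*(x^2 - 4*x) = (x - 4)*(x - 3)*(x)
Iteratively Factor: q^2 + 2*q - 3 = (q + 3)*(q - 1)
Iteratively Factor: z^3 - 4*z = (z - 2)*(z^2 + 2*z) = (z - 2)*(z + 2)*(z)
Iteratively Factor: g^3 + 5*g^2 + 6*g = (g + 3)*(g^2 + 2*g) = g*(g + 3)*(g + 2)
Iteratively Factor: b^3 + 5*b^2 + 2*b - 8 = (b - 1)*(b^2 + 6*b + 8) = (b - 1)*(b + 2)*(b + 4)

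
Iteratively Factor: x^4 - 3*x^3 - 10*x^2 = (x + 2)*(x^3 - 5*x^2) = (x - 5)*(x + 2)*(x^2) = x*(x - 5)*(x + 2)*(x)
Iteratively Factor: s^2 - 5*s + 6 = (s - 3)*(s - 2)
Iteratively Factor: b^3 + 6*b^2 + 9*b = (b)*(b^2 + 6*b + 9) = b*(b + 3)*(b + 3)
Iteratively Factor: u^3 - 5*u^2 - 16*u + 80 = (u - 4)*(u^2 - u - 20) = (u - 5)*(u - 4)*(u + 4)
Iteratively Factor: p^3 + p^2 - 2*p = (p - 1)*(p^2 + 2*p) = (p - 1)*(p + 2)*(p)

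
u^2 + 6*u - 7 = (u - 1)*(u + 7)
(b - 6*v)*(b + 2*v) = b^2 - 4*b*v - 12*v^2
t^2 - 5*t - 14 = (t - 7)*(t + 2)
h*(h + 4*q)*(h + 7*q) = h^3 + 11*h^2*q + 28*h*q^2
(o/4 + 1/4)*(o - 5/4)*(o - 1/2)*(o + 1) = o^4/4 + o^3/16 - 15*o^2/32 - o/8 + 5/32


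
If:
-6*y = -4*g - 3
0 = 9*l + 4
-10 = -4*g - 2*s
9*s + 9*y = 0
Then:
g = 33/8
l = -4/9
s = -13/4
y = 13/4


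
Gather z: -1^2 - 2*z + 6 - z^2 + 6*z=-z^2 + 4*z + 5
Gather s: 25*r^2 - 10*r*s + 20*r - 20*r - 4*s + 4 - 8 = 25*r^2 + s*(-10*r - 4) - 4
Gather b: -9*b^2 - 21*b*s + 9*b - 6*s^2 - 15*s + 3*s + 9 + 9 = -9*b^2 + b*(9 - 21*s) - 6*s^2 - 12*s + 18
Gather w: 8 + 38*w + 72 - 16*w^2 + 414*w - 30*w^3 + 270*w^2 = -30*w^3 + 254*w^2 + 452*w + 80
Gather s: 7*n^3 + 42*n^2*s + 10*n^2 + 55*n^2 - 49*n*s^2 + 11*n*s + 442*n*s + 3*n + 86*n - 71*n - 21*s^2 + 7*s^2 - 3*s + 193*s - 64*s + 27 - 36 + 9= 7*n^3 + 65*n^2 + 18*n + s^2*(-49*n - 14) + s*(42*n^2 + 453*n + 126)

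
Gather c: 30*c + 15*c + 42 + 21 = 45*c + 63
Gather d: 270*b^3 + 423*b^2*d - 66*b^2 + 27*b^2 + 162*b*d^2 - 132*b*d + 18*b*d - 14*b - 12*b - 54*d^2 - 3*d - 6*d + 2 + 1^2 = 270*b^3 - 39*b^2 - 26*b + d^2*(162*b - 54) + d*(423*b^2 - 114*b - 9) + 3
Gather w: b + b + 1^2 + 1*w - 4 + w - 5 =2*b + 2*w - 8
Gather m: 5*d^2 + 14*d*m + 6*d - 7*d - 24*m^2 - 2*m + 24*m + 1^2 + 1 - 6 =5*d^2 - d - 24*m^2 + m*(14*d + 22) - 4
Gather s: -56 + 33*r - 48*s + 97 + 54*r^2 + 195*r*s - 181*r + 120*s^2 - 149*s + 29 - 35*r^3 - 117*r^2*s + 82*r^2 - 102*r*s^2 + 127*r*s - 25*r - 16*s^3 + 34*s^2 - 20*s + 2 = -35*r^3 + 136*r^2 - 173*r - 16*s^3 + s^2*(154 - 102*r) + s*(-117*r^2 + 322*r - 217) + 72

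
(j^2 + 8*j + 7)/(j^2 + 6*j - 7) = (j + 1)/(j - 1)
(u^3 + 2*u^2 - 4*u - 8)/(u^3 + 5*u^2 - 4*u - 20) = (u + 2)/(u + 5)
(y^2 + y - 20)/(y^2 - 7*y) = (y^2 + y - 20)/(y*(y - 7))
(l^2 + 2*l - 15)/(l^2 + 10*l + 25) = (l - 3)/(l + 5)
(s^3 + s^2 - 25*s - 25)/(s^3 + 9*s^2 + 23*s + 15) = (s - 5)/(s + 3)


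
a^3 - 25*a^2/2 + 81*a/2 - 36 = (a - 8)*(a - 3)*(a - 3/2)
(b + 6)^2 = b^2 + 12*b + 36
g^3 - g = g*(g - 1)*(g + 1)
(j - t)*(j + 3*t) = j^2 + 2*j*t - 3*t^2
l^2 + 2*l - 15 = (l - 3)*(l + 5)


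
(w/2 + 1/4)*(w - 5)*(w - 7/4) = w^3/2 - 25*w^2/8 + 43*w/16 + 35/16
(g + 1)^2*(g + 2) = g^3 + 4*g^2 + 5*g + 2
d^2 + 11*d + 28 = (d + 4)*(d + 7)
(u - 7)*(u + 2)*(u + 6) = u^3 + u^2 - 44*u - 84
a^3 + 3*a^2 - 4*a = a*(a - 1)*(a + 4)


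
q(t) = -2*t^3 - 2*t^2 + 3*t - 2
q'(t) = -6*t^2 - 4*t + 3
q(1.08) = -3.61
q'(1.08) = -8.32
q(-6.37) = 414.69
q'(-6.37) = -214.98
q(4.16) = -168.11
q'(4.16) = -117.47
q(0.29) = -1.35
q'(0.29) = 1.34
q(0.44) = -1.24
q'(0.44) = 0.08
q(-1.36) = -4.75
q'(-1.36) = -2.66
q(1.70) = -12.51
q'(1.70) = -21.14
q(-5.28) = 220.80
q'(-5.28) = -143.15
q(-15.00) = 6253.00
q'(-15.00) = -1287.00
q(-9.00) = 1267.00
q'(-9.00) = -447.00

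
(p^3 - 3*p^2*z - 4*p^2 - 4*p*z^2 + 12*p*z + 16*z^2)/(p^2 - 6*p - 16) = (-p^3 + 3*p^2*z + 4*p^2 + 4*p*z^2 - 12*p*z - 16*z^2)/(-p^2 + 6*p + 16)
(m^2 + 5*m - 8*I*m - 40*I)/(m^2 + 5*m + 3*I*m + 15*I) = (m - 8*I)/(m + 3*I)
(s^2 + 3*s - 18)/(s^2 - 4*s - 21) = (-s^2 - 3*s + 18)/(-s^2 + 4*s + 21)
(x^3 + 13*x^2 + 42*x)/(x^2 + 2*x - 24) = x*(x + 7)/(x - 4)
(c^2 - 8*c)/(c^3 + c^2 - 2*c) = (c - 8)/(c^2 + c - 2)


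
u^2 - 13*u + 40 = (u - 8)*(u - 5)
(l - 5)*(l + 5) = l^2 - 25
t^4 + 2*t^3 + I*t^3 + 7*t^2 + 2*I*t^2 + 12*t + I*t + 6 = (t + 1)^2*(t - 2*I)*(t + 3*I)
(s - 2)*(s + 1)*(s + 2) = s^3 + s^2 - 4*s - 4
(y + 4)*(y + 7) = y^2 + 11*y + 28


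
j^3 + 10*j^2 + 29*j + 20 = (j + 1)*(j + 4)*(j + 5)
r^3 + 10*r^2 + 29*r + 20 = (r + 1)*(r + 4)*(r + 5)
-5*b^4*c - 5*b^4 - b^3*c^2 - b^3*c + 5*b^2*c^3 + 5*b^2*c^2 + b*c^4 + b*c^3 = (-b + c)*(b + c)*(5*b + c)*(b*c + b)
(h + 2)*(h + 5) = h^2 + 7*h + 10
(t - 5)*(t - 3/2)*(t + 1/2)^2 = t^4 - 11*t^3/2 + 5*t^2/4 + 47*t/8 + 15/8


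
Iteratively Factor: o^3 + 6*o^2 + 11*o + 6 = (o + 2)*(o^2 + 4*o + 3) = (o + 2)*(o + 3)*(o + 1)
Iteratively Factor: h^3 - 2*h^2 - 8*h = (h)*(h^2 - 2*h - 8) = h*(h + 2)*(h - 4)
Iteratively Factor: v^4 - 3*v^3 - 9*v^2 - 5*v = (v + 1)*(v^3 - 4*v^2 - 5*v) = v*(v + 1)*(v^2 - 4*v - 5) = v*(v - 5)*(v + 1)*(v + 1)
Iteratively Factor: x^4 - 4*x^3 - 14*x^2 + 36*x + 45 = (x - 5)*(x^3 + x^2 - 9*x - 9) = (x - 5)*(x + 3)*(x^2 - 2*x - 3) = (x - 5)*(x - 3)*(x + 3)*(x + 1)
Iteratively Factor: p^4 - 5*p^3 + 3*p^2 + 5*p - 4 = (p + 1)*(p^3 - 6*p^2 + 9*p - 4) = (p - 1)*(p + 1)*(p^2 - 5*p + 4) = (p - 1)^2*(p + 1)*(p - 4)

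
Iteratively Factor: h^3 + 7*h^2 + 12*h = (h)*(h^2 + 7*h + 12) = h*(h + 4)*(h + 3)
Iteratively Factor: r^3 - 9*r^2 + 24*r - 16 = (r - 4)*(r^2 - 5*r + 4) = (r - 4)^2*(r - 1)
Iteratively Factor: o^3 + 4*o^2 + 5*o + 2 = (o + 1)*(o^2 + 3*o + 2) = (o + 1)*(o + 2)*(o + 1)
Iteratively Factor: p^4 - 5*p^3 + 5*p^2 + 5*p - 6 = (p - 2)*(p^3 - 3*p^2 - p + 3) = (p - 2)*(p + 1)*(p^2 - 4*p + 3) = (p - 3)*(p - 2)*(p + 1)*(p - 1)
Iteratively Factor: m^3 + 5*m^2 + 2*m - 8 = (m + 2)*(m^2 + 3*m - 4) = (m + 2)*(m + 4)*(m - 1)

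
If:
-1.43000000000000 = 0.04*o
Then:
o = -35.75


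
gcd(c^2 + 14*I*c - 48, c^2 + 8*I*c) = c + 8*I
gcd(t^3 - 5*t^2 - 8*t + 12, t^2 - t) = t - 1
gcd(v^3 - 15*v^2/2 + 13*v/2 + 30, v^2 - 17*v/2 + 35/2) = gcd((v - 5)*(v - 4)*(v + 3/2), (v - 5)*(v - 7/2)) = v - 5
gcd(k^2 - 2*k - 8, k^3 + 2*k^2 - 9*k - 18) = k + 2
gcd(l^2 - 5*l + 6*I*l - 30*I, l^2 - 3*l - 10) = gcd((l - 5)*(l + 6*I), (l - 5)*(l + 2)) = l - 5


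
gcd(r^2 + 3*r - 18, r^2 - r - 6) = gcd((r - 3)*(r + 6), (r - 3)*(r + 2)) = r - 3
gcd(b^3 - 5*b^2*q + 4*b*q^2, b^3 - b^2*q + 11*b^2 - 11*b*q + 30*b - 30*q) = -b + q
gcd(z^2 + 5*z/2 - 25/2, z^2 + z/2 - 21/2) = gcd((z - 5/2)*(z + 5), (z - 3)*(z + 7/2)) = 1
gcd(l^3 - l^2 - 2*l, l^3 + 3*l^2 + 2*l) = l^2 + l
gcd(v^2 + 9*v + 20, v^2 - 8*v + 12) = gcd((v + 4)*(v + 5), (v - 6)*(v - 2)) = 1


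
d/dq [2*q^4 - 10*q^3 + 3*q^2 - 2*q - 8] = 8*q^3 - 30*q^2 + 6*q - 2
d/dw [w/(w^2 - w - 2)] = (w^2 - w*(2*w - 1) - w - 2)/(-w^2 + w + 2)^2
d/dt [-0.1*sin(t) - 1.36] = -0.1*cos(t)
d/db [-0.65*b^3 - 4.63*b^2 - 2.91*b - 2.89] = -1.95*b^2 - 9.26*b - 2.91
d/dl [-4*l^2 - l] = -8*l - 1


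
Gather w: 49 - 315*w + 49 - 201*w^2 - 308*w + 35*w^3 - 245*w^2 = 35*w^3 - 446*w^2 - 623*w + 98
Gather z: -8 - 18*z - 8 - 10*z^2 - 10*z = -10*z^2 - 28*z - 16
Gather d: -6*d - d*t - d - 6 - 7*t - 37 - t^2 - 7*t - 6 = d*(-t - 7) - t^2 - 14*t - 49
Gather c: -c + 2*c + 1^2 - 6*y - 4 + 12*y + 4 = c + 6*y + 1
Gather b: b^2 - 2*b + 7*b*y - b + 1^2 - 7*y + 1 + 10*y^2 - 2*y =b^2 + b*(7*y - 3) + 10*y^2 - 9*y + 2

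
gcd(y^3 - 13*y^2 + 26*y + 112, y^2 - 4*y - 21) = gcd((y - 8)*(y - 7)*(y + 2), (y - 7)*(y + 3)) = y - 7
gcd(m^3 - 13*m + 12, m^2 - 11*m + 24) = m - 3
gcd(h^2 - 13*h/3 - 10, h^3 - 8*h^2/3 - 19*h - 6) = h - 6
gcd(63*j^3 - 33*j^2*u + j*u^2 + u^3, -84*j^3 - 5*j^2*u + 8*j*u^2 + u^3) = -21*j^2 + 4*j*u + u^2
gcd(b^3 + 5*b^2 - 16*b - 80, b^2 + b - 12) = b + 4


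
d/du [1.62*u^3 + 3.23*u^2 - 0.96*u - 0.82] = 4.86*u^2 + 6.46*u - 0.96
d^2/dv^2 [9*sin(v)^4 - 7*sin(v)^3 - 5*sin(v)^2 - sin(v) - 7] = -144*sin(v)^4 + 63*sin(v)^3 + 128*sin(v)^2 - 41*sin(v) - 10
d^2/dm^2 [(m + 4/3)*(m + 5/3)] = 2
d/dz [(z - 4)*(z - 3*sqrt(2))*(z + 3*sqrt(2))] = 3*z^2 - 8*z - 18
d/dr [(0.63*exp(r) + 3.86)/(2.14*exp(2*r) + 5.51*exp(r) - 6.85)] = (-(0.63*exp(r) + 3.86)*(4.28*exp(r) + 5.51) + 1.3482*exp(2*r) + 3.4713*exp(r) - 4.3155)*exp(r)/(2.14*exp(2*r) + 5.51*exp(r) - 6.85)^2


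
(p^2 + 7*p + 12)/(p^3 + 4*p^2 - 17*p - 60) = (p + 4)/(p^2 + p - 20)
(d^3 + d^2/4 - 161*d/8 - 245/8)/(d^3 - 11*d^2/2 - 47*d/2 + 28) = (4*d^2 - 13*d - 35)/(4*(d^2 - 9*d + 8))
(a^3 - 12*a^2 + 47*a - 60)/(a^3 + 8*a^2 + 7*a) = (a^3 - 12*a^2 + 47*a - 60)/(a*(a^2 + 8*a + 7))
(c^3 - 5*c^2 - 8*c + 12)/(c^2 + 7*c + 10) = (c^2 - 7*c + 6)/(c + 5)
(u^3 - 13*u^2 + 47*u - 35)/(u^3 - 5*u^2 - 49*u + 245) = (u - 1)/(u + 7)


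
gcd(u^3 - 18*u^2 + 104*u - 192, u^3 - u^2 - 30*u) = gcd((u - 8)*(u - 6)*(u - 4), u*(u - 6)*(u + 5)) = u - 6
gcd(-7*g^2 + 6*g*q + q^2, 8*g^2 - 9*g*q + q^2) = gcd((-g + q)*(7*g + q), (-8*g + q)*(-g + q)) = -g + q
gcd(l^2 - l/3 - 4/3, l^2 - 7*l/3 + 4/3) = l - 4/3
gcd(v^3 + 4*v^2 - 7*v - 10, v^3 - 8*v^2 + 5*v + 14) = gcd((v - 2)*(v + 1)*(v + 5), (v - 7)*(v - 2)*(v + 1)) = v^2 - v - 2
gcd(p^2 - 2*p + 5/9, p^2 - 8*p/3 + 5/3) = p - 5/3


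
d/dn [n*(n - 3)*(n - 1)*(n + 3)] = 4*n^3 - 3*n^2 - 18*n + 9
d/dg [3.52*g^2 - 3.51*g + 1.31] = 7.04*g - 3.51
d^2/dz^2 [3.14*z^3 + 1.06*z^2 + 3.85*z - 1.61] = 18.84*z + 2.12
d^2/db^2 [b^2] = 2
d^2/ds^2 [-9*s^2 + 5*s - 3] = -18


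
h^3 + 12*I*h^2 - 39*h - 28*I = (h + I)*(h + 4*I)*(h + 7*I)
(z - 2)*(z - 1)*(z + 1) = z^3 - 2*z^2 - z + 2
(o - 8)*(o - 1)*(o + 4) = o^3 - 5*o^2 - 28*o + 32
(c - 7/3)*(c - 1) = c^2 - 10*c/3 + 7/3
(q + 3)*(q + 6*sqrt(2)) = q^2 + 3*q + 6*sqrt(2)*q + 18*sqrt(2)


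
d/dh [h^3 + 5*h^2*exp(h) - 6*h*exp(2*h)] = 5*h^2*exp(h) + 3*h^2 - 12*h*exp(2*h) + 10*h*exp(h) - 6*exp(2*h)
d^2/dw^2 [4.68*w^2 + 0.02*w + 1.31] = 9.36000000000000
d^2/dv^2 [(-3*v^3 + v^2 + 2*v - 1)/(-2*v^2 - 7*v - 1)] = 6*(49*v^3 + 27*v^2 + 21*v + 20)/(8*v^6 + 84*v^5 + 306*v^4 + 427*v^3 + 153*v^2 + 21*v + 1)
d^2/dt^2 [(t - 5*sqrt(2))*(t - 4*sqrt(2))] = 2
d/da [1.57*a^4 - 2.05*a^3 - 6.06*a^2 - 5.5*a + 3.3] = 6.28*a^3 - 6.15*a^2 - 12.12*a - 5.5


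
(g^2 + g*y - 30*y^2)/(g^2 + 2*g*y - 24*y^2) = (-g + 5*y)/(-g + 4*y)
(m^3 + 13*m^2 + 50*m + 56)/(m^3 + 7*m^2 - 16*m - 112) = (m + 2)/(m - 4)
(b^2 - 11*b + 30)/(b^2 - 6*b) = (b - 5)/b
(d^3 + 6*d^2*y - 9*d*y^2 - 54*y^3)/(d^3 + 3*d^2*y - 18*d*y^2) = (d + 3*y)/d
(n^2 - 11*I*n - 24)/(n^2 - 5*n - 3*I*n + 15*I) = (n - 8*I)/(n - 5)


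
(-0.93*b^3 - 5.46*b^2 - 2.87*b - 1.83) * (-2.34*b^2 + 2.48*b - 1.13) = 2.1762*b^5 + 10.47*b^4 - 5.7741*b^3 + 3.3344*b^2 - 1.2953*b + 2.0679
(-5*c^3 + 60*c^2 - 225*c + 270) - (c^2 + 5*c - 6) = -5*c^3 + 59*c^2 - 230*c + 276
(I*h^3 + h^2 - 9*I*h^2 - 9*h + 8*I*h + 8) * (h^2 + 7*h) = I*h^5 + h^4 - 2*I*h^4 - 2*h^3 - 55*I*h^3 - 55*h^2 + 56*I*h^2 + 56*h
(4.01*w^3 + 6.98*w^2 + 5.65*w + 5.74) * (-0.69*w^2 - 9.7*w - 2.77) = -2.7669*w^5 - 43.7132*w^4 - 82.7122*w^3 - 78.1002*w^2 - 71.3285*w - 15.8998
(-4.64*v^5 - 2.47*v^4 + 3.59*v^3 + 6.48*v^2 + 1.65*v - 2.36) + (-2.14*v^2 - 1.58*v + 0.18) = -4.64*v^5 - 2.47*v^4 + 3.59*v^3 + 4.34*v^2 + 0.0699999999999998*v - 2.18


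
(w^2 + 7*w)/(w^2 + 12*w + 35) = w/(w + 5)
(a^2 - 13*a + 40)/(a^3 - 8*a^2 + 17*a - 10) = (a - 8)/(a^2 - 3*a + 2)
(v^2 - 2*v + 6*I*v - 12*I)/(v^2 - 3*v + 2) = (v + 6*I)/(v - 1)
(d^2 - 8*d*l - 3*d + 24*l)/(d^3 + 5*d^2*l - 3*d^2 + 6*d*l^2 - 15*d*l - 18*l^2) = (d - 8*l)/(d^2 + 5*d*l + 6*l^2)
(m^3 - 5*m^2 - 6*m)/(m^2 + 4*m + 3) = m*(m - 6)/(m + 3)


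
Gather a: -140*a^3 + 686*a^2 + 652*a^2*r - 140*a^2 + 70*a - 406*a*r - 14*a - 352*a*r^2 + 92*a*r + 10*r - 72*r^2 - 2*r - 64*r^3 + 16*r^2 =-140*a^3 + a^2*(652*r + 546) + a*(-352*r^2 - 314*r + 56) - 64*r^3 - 56*r^2 + 8*r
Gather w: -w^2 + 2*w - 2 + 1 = -w^2 + 2*w - 1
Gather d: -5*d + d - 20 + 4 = -4*d - 16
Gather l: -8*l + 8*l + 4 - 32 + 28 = 0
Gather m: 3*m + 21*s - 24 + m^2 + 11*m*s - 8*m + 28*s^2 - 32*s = m^2 + m*(11*s - 5) + 28*s^2 - 11*s - 24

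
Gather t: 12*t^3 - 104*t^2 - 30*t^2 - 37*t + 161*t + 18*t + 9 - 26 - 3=12*t^3 - 134*t^2 + 142*t - 20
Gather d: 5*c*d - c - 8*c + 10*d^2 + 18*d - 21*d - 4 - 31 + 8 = -9*c + 10*d^2 + d*(5*c - 3) - 27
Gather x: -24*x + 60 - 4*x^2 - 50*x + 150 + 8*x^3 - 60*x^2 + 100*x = 8*x^3 - 64*x^2 + 26*x + 210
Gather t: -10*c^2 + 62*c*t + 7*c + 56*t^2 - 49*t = -10*c^2 + 7*c + 56*t^2 + t*(62*c - 49)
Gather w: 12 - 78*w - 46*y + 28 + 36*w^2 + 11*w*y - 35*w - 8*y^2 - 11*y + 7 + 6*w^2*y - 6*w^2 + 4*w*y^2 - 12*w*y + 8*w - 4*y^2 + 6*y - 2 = w^2*(6*y + 30) + w*(4*y^2 - y - 105) - 12*y^2 - 51*y + 45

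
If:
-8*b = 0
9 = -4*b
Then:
No Solution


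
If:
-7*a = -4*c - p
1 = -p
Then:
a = 4*c/7 - 1/7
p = -1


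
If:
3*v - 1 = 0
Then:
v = 1/3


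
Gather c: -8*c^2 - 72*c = -8*c^2 - 72*c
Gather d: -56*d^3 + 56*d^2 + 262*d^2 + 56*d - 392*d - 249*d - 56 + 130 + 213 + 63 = -56*d^3 + 318*d^2 - 585*d + 350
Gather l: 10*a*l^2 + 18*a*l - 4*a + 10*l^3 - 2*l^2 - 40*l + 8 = -4*a + 10*l^3 + l^2*(10*a - 2) + l*(18*a - 40) + 8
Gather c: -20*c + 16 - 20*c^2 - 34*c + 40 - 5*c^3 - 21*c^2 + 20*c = -5*c^3 - 41*c^2 - 34*c + 56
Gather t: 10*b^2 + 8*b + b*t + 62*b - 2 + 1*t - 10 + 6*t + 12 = 10*b^2 + 70*b + t*(b + 7)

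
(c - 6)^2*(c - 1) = c^3 - 13*c^2 + 48*c - 36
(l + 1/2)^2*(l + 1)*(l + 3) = l^4 + 5*l^3 + 29*l^2/4 + 4*l + 3/4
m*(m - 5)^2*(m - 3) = m^4 - 13*m^3 + 55*m^2 - 75*m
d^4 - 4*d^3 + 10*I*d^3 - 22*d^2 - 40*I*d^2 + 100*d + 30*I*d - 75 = (d - 3)*(d - 1)*(d + 5*I)^2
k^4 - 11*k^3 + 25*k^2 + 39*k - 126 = (k - 7)*(k - 3)^2*(k + 2)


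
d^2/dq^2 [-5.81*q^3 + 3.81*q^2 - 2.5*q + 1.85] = 7.62 - 34.86*q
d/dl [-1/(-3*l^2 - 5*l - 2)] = (-6*l - 5)/(3*l^2 + 5*l + 2)^2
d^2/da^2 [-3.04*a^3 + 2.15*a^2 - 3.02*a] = 4.3 - 18.24*a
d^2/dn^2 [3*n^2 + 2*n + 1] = 6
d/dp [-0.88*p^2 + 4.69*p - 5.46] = 4.69 - 1.76*p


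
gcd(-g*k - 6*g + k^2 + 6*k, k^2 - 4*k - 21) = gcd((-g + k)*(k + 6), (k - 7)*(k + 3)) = 1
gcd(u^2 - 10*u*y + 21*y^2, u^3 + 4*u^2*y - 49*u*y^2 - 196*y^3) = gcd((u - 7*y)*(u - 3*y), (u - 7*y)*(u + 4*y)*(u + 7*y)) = -u + 7*y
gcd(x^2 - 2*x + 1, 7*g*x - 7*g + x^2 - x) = x - 1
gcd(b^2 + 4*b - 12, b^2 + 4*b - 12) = b^2 + 4*b - 12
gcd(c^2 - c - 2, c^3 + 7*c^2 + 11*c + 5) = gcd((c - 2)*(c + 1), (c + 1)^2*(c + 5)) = c + 1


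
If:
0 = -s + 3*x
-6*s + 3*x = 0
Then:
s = 0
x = 0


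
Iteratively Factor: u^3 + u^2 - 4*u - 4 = (u - 2)*(u^2 + 3*u + 2) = (u - 2)*(u + 1)*(u + 2)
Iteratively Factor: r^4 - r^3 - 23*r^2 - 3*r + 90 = (r + 3)*(r^3 - 4*r^2 - 11*r + 30) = (r - 5)*(r + 3)*(r^2 + r - 6) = (r - 5)*(r - 2)*(r + 3)*(r + 3)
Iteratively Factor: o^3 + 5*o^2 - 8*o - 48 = (o + 4)*(o^2 + o - 12) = (o - 3)*(o + 4)*(o + 4)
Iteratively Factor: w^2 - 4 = (w + 2)*(w - 2)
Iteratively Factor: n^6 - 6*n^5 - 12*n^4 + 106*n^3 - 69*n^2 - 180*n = (n - 5)*(n^5 - n^4 - 17*n^3 + 21*n^2 + 36*n) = (n - 5)*(n + 1)*(n^4 - 2*n^3 - 15*n^2 + 36*n) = (n - 5)*(n - 3)*(n + 1)*(n^3 + n^2 - 12*n) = (n - 5)*(n - 3)*(n + 1)*(n + 4)*(n^2 - 3*n) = (n - 5)*(n - 3)^2*(n + 1)*(n + 4)*(n)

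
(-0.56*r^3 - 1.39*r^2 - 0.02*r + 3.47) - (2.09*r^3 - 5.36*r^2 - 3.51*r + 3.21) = -2.65*r^3 + 3.97*r^2 + 3.49*r + 0.26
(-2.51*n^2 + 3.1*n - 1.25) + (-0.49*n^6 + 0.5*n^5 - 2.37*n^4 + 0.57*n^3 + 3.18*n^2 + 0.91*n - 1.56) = -0.49*n^6 + 0.5*n^5 - 2.37*n^4 + 0.57*n^3 + 0.67*n^2 + 4.01*n - 2.81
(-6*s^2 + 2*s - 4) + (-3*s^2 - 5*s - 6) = -9*s^2 - 3*s - 10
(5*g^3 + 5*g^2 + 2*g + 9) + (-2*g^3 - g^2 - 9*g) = 3*g^3 + 4*g^2 - 7*g + 9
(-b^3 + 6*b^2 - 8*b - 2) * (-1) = b^3 - 6*b^2 + 8*b + 2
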